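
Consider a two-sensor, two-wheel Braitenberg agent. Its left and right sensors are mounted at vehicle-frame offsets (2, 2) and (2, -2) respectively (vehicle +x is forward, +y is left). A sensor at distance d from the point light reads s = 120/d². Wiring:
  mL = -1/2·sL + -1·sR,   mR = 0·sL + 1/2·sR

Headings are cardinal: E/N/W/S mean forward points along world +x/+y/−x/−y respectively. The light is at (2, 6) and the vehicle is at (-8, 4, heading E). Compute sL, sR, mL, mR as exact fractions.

15/8 3/2 -39/16 3/4

left sensor world pos  = (-6, 6); dL² = 64
right sensor world pos = (-6, 2); dR² = 80
sL = 120/64 = 15/8
sR = 120/80 = 3/2
mL = -1/2·sL + -1·sR = -39/16
mR = 0·sL + 1/2·sR = 3/4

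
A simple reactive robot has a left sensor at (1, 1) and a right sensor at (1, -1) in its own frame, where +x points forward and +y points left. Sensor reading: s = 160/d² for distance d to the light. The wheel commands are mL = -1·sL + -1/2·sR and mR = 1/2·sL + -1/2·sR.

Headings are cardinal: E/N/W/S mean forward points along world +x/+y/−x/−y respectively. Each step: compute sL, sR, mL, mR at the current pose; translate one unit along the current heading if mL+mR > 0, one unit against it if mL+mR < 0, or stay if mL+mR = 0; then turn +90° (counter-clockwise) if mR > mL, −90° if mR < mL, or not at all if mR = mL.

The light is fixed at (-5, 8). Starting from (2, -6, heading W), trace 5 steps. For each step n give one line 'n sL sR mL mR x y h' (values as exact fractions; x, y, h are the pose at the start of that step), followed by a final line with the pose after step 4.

n=0: pose=(2,-6,W); sL=160/261, sR=32/41; mL=-10736/10701, mR=-896/10701; mL+mR=-11632/10701 → advance -1; mR−mL=80/87 → turn +1·90°
n=1: pose=(3,-6,S); sL=80/153, sR=80/137; mL=-17080/20961, mR=-640/20961; mL+mR=-17720/20961 → advance -1; mR−mL=40/51 → turn +1·90°
n=2: pose=(3,-5,E); sL=32/45, sR=160/277; mL=-12464/12465, mR=832/12465; mL+mR=-11632/12465 → advance -1; mR−mL=16/15 → turn +1·90°
n=3: pose=(2,-5,N); sL=8/9, sR=10/13; mL=-149/117, mR=7/117; mL+mR=-142/117 → advance -1; mR−mL=4/3 → turn +1·90°
n=4: pose=(2,-6,W); sL=160/261, sR=32/41; mL=-10736/10701, mR=-896/10701; mL+mR=-11632/10701 → advance -1; mR−mL=80/87 → turn +1·90°

0 160/261 32/41 -10736/10701 -896/10701 2 -6 W
1 80/153 80/137 -17080/20961 -640/20961 3 -6 S
2 32/45 160/277 -12464/12465 832/12465 3 -5 E
3 8/9 10/13 -149/117 7/117 2 -5 N
4 160/261 32/41 -10736/10701 -896/10701 2 -6 W
final 3 -6 S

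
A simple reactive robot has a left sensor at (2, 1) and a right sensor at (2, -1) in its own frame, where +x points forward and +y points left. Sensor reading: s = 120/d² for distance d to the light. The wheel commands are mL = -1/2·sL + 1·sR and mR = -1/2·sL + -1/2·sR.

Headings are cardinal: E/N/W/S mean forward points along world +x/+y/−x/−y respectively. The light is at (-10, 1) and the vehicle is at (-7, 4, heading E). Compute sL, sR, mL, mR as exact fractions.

120/41 120/29 3180/1189 -4200/1189

left sensor world pos  = (-5, 5); dL² = 41
right sensor world pos = (-5, 3); dR² = 29
sL = 120/41 = 120/41
sR = 120/29 = 120/29
mL = -1/2·sL + 1·sR = 3180/1189
mR = -1/2·sL + -1/2·sR = -4200/1189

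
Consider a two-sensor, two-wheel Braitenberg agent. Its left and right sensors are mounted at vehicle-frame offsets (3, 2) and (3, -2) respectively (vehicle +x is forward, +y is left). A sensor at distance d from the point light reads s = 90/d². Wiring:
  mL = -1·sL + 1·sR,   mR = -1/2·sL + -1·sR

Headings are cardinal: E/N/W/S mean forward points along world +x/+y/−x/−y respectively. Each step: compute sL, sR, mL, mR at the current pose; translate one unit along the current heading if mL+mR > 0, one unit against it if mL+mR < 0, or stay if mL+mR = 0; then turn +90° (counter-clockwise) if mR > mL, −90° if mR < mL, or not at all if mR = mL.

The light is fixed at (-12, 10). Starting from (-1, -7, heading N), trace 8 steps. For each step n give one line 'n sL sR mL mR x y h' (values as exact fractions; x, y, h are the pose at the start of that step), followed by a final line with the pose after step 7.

0 90/277 18/73 -1584/20221 -8271/20221 -1 -7 N
1 45/226 45/298 -810/16837 -16875/67348 -1 -8 E
2 2/13 18/101 32/1313 -335/1313 -2 -8 S
3 9/41 45/137 612/5617 -4923/11234 -2 -7 W
4 90/277 18/73 -1584/20221 -8271/20221 -1 -7 N
5 45/226 45/298 -810/16837 -16875/67348 -1 -8 E
6 2/13 18/101 32/1313 -335/1313 -2 -8 S
7 9/41 45/137 612/5617 -4923/11234 -2 -7 W
final -1 -7 N

n=0: pose=(-1,-7,N); sL=90/277, sR=18/73; mL=-1584/20221, mR=-8271/20221; mL+mR=-135/277 → advance -1; mR−mL=-6687/20221 → turn -1·90°
n=1: pose=(-1,-8,E); sL=45/226, sR=45/298; mL=-810/16837, mR=-16875/67348; mL+mR=-135/452 → advance -1; mR−mL=-13635/67348 → turn -1·90°
n=2: pose=(-2,-8,S); sL=2/13, sR=18/101; mL=32/1313, mR=-335/1313; mL+mR=-3/13 → advance -1; mR−mL=-367/1313 → turn -1·90°
n=3: pose=(-2,-7,W); sL=9/41, sR=45/137; mL=612/5617, mR=-4923/11234; mL+mR=-27/82 → advance -1; mR−mL=-6147/11234 → turn -1·90°
n=4: pose=(-1,-7,N); sL=90/277, sR=18/73; mL=-1584/20221, mR=-8271/20221; mL+mR=-135/277 → advance -1; mR−mL=-6687/20221 → turn -1·90°
n=5: pose=(-1,-8,E); sL=45/226, sR=45/298; mL=-810/16837, mR=-16875/67348; mL+mR=-135/452 → advance -1; mR−mL=-13635/67348 → turn -1·90°
n=6: pose=(-2,-8,S); sL=2/13, sR=18/101; mL=32/1313, mR=-335/1313; mL+mR=-3/13 → advance -1; mR−mL=-367/1313 → turn -1·90°
n=7: pose=(-2,-7,W); sL=9/41, sR=45/137; mL=612/5617, mR=-4923/11234; mL+mR=-27/82 → advance -1; mR−mL=-6147/11234 → turn -1·90°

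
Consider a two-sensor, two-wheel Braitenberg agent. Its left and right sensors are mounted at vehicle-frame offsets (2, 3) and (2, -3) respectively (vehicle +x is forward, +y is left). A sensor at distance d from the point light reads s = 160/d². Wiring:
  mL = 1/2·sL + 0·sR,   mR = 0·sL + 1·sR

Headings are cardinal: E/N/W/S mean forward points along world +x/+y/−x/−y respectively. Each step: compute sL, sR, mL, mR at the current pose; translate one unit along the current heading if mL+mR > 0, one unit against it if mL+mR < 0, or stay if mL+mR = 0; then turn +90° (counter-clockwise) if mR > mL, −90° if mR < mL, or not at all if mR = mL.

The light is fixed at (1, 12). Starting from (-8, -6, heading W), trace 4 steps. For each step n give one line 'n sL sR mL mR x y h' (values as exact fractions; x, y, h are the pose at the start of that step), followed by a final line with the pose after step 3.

0 80/281 80/173 40/281 80/173 -8 -6 W
1 160/449 160/569 80/449 160/569 -9 -6 S
2 1/2 40/137 1/4 40/137 -9 -7 E
3 160/433 32/65 80/433 32/65 -8 -7 N
final -8 -6 W

n=0: pose=(-8,-6,W); sL=80/281, sR=80/173; mL=40/281, mR=80/173; mL+mR=29400/48613 → advance +1; mR−mL=15560/48613 → turn +1·90°
n=1: pose=(-9,-6,S); sL=160/449, sR=160/569; mL=80/449, mR=160/569; mL+mR=117360/255481 → advance +1; mR−mL=26320/255481 → turn +1·90°
n=2: pose=(-9,-7,E); sL=1/2, sR=40/137; mL=1/4, mR=40/137; mL+mR=297/548 → advance +1; mR−mL=23/548 → turn +1·90°
n=3: pose=(-8,-7,N); sL=160/433, sR=32/65; mL=80/433, mR=32/65; mL+mR=19056/28145 → advance +1; mR−mL=8656/28145 → turn +1·90°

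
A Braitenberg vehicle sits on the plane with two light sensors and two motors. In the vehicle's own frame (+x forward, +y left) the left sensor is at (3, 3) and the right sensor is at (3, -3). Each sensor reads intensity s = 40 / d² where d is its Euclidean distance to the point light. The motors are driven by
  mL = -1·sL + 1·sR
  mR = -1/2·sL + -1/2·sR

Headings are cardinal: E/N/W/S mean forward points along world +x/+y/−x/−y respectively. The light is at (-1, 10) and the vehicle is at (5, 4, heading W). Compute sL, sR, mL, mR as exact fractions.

left sensor world pos  = (2, 1); dL² = 90
right sensor world pos = (2, 7); dR² = 18
sL = 40/90 = 4/9
sR = 40/18 = 20/9
mL = -1·sL + 1·sR = 16/9
mR = -1/2·sL + -1/2·sR = -4/3

4/9 20/9 16/9 -4/3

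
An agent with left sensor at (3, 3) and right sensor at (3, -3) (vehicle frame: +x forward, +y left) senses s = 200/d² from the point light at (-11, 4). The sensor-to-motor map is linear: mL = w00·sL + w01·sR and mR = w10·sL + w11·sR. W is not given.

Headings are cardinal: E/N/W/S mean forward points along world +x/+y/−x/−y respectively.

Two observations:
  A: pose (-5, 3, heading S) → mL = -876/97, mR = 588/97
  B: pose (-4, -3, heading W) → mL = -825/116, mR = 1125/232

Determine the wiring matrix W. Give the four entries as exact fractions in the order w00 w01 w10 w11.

-1/2 -1 1 1/2

obs A: pose=(-5,3,S) → sL=200/97, sR=8, mL=-876/97, mR=588/97
obs B: pose=(-4,-3,W) → sL=50/29, sR=25/4, mL=-825/116, mR=1125/232
sensor matrix S = [[200/97, 8], [50/29, 25/4]]; det S = -2550/2813
solve [mL_A; mL_B] = S·[w00; w01] and [mR_A; mR_B] = S·[w10; w11]:
  w00 = -1/2, w01 = -1, w10 = 1, w11 = 1/2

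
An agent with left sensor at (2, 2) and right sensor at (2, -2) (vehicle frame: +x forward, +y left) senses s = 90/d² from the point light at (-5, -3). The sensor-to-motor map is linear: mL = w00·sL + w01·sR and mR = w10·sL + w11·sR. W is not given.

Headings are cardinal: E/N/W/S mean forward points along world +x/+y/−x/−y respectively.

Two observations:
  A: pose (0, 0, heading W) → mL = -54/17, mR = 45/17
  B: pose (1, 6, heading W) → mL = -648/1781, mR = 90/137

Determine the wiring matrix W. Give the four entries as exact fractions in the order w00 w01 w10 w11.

obs A: pose=(0,0,W) → sL=9, sR=45/17, mL=-54/17, mR=45/17
obs B: pose=(1,6,W) → sL=18/13, sR=90/137, mL=-648/1781, mR=90/137
sensor matrix S = [[9, 45/17], [18/13, 90/137]]; det S = 68040/30277
solve [mL_A; mL_B] = S·[w00; w01] and [mR_A; mR_B] = S·[w10; w11]:
  w00 = -1/2, w01 = 1/2, w10 = 0, w11 = 1

-1/2 1/2 0 1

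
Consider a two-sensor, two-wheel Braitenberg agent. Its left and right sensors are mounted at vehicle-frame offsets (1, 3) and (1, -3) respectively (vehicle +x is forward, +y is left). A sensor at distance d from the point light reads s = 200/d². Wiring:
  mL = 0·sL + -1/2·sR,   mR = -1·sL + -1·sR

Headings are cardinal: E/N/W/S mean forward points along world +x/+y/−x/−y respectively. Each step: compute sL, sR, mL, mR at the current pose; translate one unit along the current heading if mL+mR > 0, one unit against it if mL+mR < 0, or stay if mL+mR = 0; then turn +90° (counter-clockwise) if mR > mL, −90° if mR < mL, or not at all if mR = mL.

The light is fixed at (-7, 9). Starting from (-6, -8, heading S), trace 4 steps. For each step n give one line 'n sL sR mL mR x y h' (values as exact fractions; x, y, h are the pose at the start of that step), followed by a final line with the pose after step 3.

n=0: pose=(-6,-8,S); sL=10/17, sR=25/41; mL=-25/82, mR=-835/697; mL+mR=-2095/1394 → advance -1; mR−mL=-1245/1394 → turn -1·90°
n=1: pose=(-6,-7,W); sL=200/361, sR=200/169; mL=-100/169, mR=-106000/61009; mL+mR=-142100/61009 → advance -1; mR−mL=-69900/61009 → turn -1·90°
n=2: pose=(-5,-7,N); sL=100/113, sR=4/5; mL=-2/5, mR=-952/565; mL+mR=-1178/565 → advance -1; mR−mL=-726/565 → turn -1·90°
n=3: pose=(-5,-8,E); sL=40/41, sR=200/409; mL=-100/409, mR=-24560/16769; mL+mR=-28660/16769 → advance -1; mR−mL=-20460/16769 → turn -1·90°

0 10/17 25/41 -25/82 -835/697 -6 -8 S
1 200/361 200/169 -100/169 -106000/61009 -6 -7 W
2 100/113 4/5 -2/5 -952/565 -5 -7 N
3 40/41 200/409 -100/409 -24560/16769 -5 -8 E
final -6 -8 S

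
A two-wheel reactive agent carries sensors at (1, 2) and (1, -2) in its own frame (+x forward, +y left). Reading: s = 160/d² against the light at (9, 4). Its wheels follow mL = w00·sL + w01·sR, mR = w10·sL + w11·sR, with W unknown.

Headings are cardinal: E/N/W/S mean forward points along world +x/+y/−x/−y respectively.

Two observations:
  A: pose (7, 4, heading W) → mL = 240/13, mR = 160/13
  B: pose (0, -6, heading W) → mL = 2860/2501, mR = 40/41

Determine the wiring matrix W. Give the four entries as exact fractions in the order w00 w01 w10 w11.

1 1/2 0 1

obs A: pose=(7,4,W) → sL=160/13, sR=160/13, mL=240/13, mR=160/13
obs B: pose=(0,-6,W) → sL=40/61, sR=40/41, mL=2860/2501, mR=40/41
sensor matrix S = [[160/13, 160/13], [40/61, 40/41]]; det S = 128000/32513
solve [mL_A; mL_B] = S·[w00; w01] and [mR_A; mR_B] = S·[w10; w11]:
  w00 = 1, w01 = 1/2, w10 = 0, w11 = 1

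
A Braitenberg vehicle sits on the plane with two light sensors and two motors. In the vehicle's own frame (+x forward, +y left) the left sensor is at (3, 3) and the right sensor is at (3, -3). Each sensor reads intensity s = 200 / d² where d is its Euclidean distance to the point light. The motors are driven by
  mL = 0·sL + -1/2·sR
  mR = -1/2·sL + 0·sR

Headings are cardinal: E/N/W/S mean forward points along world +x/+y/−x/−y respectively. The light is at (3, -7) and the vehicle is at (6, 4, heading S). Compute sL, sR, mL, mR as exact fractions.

left sensor world pos  = (9, 1); dL² = 100
right sensor world pos = (3, 1); dR² = 64
sL = 200/100 = 2
sR = 200/64 = 25/8
mL = 0·sL + -1/2·sR = -25/16
mR = -1/2·sL + 0·sR = -1

2 25/8 -25/16 -1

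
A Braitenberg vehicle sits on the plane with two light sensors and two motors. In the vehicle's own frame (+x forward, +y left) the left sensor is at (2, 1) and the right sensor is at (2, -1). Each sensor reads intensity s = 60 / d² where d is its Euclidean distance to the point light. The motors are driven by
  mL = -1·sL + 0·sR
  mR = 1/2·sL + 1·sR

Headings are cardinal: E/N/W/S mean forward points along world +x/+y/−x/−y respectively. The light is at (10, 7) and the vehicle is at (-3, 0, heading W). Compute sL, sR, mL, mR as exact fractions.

left sensor world pos  = (-5, -1); dL² = 289
right sensor world pos = (-5, 1); dR² = 261
sL = 60/289 = 60/289
sR = 60/261 = 20/87
mL = -1·sL + 0·sR = -60/289
mR = 1/2·sL + 1·sR = 8390/25143

60/289 20/87 -60/289 8390/25143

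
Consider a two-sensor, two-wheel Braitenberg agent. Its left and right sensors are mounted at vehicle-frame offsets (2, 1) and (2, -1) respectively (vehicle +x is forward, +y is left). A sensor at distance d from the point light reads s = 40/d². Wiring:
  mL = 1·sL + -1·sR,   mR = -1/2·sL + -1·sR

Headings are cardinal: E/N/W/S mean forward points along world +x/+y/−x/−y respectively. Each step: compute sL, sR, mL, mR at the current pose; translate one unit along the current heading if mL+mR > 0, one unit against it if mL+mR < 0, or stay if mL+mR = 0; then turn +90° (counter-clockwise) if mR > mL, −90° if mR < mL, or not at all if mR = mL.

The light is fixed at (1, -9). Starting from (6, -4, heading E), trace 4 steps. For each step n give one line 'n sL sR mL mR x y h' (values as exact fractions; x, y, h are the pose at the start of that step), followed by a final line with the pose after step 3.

0 8/17 8/13 -32/221 -188/221 6 -4 E
1 20/17 20/9 -160/153 -430/153 5 -4 S
2 40/29 40/53 960/1537 -2220/1537 5 -3 W
3 1/2 2/5 1/10 -13/20 6 -3 N
final 6 -4 E

n=0: pose=(6,-4,E); sL=8/17, sR=8/13; mL=-32/221, mR=-188/221; mL+mR=-220/221 → advance -1; mR−mL=-12/17 → turn -1·90°
n=1: pose=(5,-4,S); sL=20/17, sR=20/9; mL=-160/153, mR=-430/153; mL+mR=-590/153 → advance -1; mR−mL=-30/17 → turn -1·90°
n=2: pose=(5,-3,W); sL=40/29, sR=40/53; mL=960/1537, mR=-2220/1537; mL+mR=-1260/1537 → advance -1; mR−mL=-60/29 → turn -1·90°
n=3: pose=(6,-3,N); sL=1/2, sR=2/5; mL=1/10, mR=-13/20; mL+mR=-11/20 → advance -1; mR−mL=-3/4 → turn -1·90°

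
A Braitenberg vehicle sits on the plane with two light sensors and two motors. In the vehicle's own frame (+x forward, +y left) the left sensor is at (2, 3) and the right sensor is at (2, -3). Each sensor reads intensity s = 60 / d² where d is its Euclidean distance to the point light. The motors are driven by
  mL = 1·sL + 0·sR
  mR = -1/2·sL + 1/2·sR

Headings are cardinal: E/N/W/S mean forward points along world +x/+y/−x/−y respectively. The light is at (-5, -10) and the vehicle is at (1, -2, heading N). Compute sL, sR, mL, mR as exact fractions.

left sensor world pos  = (-2, 0); dL² = 109
right sensor world pos = (4, 0); dR² = 181
sL = 60/109 = 60/109
sR = 60/181 = 60/181
mL = 1·sL + 0·sR = 60/109
mR = -1/2·sL + 1/2·sR = -2160/19729

60/109 60/181 60/109 -2160/19729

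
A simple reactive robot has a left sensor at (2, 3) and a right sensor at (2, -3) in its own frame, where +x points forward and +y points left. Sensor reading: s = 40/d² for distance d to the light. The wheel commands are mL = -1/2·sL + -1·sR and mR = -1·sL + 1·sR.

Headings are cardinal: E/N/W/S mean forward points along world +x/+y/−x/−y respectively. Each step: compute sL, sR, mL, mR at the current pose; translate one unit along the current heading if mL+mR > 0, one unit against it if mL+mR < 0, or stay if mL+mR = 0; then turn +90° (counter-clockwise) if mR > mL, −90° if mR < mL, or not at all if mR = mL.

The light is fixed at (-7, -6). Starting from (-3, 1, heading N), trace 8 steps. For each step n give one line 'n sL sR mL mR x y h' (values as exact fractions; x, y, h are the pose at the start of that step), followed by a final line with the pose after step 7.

n=0: pose=(-3,1,N); sL=20/41, sR=4/13; mL=-294/533, mR=-96/533; mL+mR=-30/41 → advance -1; mR−mL=198/533 → turn +1·90°
n=1: pose=(-3,0,W); sL=40/13, sR=8/17; mL=-444/221, mR=-576/221; mL+mR=-60/13 → advance -1; mR−mL=-132/221 → turn -1·90°
n=2: pose=(-2,0,N); sL=10/17, sR=5/16; mL=-165/272, mR=-75/272; mL+mR=-15/17 → advance -1; mR−mL=45/136 → turn +1·90°
n=3: pose=(-2,-1,W); sL=40/13, sR=40/73; mL=-1980/949, mR=-2400/949; mL+mR=-60/13 → advance -1; mR−mL=-420/949 → turn -1·90°
n=4: pose=(-1,-1,N); sL=20/29, sR=4/13; mL=-246/377, mR=-144/377; mL+mR=-30/29 → advance -1; mR−mL=102/377 → turn +1·90°
n=5: pose=(-1,-2,W); sL=40/17, sR=8/13; mL=-396/221, mR=-384/221; mL+mR=-60/17 → advance -1; mR−mL=12/221 → turn +1·90°
n=6: pose=(0,-2,S); sL=5/13, sR=2; mL=-57/26, mR=21/13; mL+mR=-15/26 → advance -1; mR−mL=99/26 → turn +1·90°
n=7: pose=(0,-1,E); sL=8/29, sR=8/17; mL=-300/493, mR=96/493; mL+mR=-12/29 → advance -1; mR−mL=396/493 → turn +1·90°

0 20/41 4/13 -294/533 -96/533 -3 1 N
1 40/13 8/17 -444/221 -576/221 -3 0 W
2 10/17 5/16 -165/272 -75/272 -2 0 N
3 40/13 40/73 -1980/949 -2400/949 -2 -1 W
4 20/29 4/13 -246/377 -144/377 -1 -1 N
5 40/17 8/13 -396/221 -384/221 -1 -2 W
6 5/13 2 -57/26 21/13 0 -2 S
7 8/29 8/17 -300/493 96/493 0 -1 E
final -1 -1 N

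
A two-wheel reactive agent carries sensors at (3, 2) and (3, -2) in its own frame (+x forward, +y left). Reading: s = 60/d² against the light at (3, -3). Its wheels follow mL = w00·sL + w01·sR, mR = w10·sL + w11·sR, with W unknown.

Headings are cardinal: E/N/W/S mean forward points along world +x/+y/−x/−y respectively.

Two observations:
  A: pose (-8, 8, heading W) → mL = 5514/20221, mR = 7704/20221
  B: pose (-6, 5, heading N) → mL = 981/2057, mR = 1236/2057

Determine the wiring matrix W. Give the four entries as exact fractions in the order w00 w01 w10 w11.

obs A: pose=(-8,8,W) → sL=60/277, sR=12/73, mL=5514/20221, mR=7704/20221
obs B: pose=(-6,5,N) → sL=30/121, sR=6/17, mL=981/2057, mR=1236/2057
sensor matrix S = [[60/277, 12/73], [30/121, 6/17]]; det S = 1484640/41594597
solve [mL_A; mL_B] = S·[w00; w01] and [mR_A; mR_B] = S·[w10; w11]:
  w00 = 1/2, w01 = 1, w10 = 1, w11 = 1

1/2 1 1 1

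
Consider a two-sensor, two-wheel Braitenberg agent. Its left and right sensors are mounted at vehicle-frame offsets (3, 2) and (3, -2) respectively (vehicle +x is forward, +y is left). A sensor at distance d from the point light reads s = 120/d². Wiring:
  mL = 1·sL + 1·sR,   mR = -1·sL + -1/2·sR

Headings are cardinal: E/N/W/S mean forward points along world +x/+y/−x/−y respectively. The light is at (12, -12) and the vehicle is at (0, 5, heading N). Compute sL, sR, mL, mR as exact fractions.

left sensor world pos  = (-2, 8); dL² = 596
right sensor world pos = (2, 8); dR² = 500
sL = 120/596 = 30/149
sR = 120/500 = 6/25
mL = 1·sL + 1·sR = 1644/3725
mR = -1·sL + -1/2·sR = -1197/3725

30/149 6/25 1644/3725 -1197/3725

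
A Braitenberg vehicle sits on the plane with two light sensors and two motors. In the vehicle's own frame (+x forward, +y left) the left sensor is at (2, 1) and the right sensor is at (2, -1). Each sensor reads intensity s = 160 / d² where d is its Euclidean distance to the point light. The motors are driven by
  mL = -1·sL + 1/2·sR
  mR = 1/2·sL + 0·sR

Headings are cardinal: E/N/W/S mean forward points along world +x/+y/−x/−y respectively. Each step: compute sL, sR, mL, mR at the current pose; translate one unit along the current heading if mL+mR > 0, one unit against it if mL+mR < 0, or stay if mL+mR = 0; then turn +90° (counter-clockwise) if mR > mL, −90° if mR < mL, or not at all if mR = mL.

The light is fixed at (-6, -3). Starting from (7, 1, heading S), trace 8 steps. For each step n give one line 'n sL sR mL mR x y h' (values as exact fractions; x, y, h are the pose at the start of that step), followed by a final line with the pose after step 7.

n=0: pose=(7,1,S); sL=4/5, sR=40/37; mL=-48/185, mR=2/5; mL+mR=26/185 → advance +1; mR−mL=122/185 → turn +1·90°
n=1: pose=(7,0,E); sL=160/241, sR=160/229; mL=-17360/55189, mR=80/241; mL+mR=960/55189 → advance +1; mR−mL=35680/55189 → turn +1·90°
n=2: pose=(8,0,N); sL=80/97, sR=16/25; mL=-1224/2425, mR=40/97; mL+mR=-224/2425 → advance -1; mR−mL=2224/2425 → turn +1·90°
n=3: pose=(8,-1,W); sL=32/29, sR=160/153; mL=-2576/4437, mR=16/29; mL+mR=-128/4437 → advance -1; mR−mL=5024/4437 → turn +1·90°
n=4: pose=(9,-1,S); sL=5/8, sR=40/49; mL=-85/392, mR=5/16; mL+mR=75/784 → advance +1; mR−mL=415/784 → turn +1·90°
n=5: pose=(9,-2,E); sL=160/293, sR=160/289; mL=-22800/84677, mR=80/293; mL+mR=320/84677 → advance +1; mR−mL=45920/84677 → turn +1·90°
n=6: pose=(10,-2,N); sL=80/117, sR=80/149; mL=-7240/17433, mR=40/117; mL+mR=-1280/17433 → advance -1; mR−mL=4400/5811 → turn +1·90°
n=7: pose=(10,-3,W); sL=160/197, sR=160/197; mL=-80/197, mR=80/197; mL+mR=0 → advance +0; mR−mL=160/197 → turn +1·90°

0 4/5 40/37 -48/185 2/5 7 1 S
1 160/241 160/229 -17360/55189 80/241 7 0 E
2 80/97 16/25 -1224/2425 40/97 8 0 N
3 32/29 160/153 -2576/4437 16/29 8 -1 W
4 5/8 40/49 -85/392 5/16 9 -1 S
5 160/293 160/289 -22800/84677 80/293 9 -2 E
6 80/117 80/149 -7240/17433 40/117 10 -2 N
7 160/197 160/197 -80/197 80/197 10 -3 W
final 10 -3 S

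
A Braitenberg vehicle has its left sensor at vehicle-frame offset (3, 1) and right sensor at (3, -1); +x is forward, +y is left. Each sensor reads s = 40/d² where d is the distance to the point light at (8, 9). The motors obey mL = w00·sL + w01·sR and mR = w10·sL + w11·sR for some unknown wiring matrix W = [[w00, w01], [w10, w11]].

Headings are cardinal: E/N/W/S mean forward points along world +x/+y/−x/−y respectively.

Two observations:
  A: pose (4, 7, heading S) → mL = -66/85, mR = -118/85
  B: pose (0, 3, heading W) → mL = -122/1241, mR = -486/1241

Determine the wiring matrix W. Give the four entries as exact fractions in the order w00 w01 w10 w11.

-1 1/2 -1/2 -1

obs A: pose=(4,7,S) → sL=20/17, sR=4/5, mL=-66/85, mR=-118/85
obs B: pose=(0,3,W) → sL=4/17, sR=20/73, mL=-122/1241, mR=-486/1241
sensor matrix S = [[20/17, 4/5], [4/17, 20/73]]; det S = 832/6205
solve [mL_A; mL_B] = S·[w00; w01] and [mR_A; mR_B] = S·[w10; w11]:
  w00 = -1, w01 = 1/2, w10 = -1/2, w11 = -1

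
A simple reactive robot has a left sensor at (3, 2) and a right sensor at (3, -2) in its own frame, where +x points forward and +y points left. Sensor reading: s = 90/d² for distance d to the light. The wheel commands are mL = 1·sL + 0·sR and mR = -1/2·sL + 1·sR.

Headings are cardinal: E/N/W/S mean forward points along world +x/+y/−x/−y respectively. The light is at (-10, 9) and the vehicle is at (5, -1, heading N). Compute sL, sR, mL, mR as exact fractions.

45/109 45/169 45/109 2205/36842

left sensor world pos  = (3, 2); dL² = 218
right sensor world pos = (7, 2); dR² = 338
sL = 90/218 = 45/109
sR = 90/338 = 45/169
mL = 1·sL + 0·sR = 45/109
mR = -1/2·sL + 1·sR = 2205/36842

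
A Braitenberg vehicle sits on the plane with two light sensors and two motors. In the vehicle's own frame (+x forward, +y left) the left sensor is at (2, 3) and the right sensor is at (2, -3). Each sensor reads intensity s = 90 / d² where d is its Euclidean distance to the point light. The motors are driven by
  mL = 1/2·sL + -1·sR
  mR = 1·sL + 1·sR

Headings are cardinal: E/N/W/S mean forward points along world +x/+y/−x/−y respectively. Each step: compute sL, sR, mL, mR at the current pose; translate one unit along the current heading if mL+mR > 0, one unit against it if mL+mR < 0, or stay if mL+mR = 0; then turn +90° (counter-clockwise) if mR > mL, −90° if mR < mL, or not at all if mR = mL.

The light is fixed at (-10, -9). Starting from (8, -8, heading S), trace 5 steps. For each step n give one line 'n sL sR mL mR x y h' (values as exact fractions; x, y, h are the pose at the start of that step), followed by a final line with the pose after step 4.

n=0: pose=(8,-8,S); sL=45/221, sR=45/113; mL=-14805/49946, mR=15030/24973; mL+mR=135/442 → advance +1; mR−mL=44865/49946 → turn +1·90°
n=1: pose=(8,-9,E); sL=90/409, sR=90/409; mL=-45/409, mR=180/409; mL+mR=135/409 → advance +1; mR−mL=225/409 → turn +1·90°
n=2: pose=(9,-9,N); sL=9/26, sR=45/244; mL=-9/793, mR=1683/3172; mL+mR=27/52 → advance +1; mR−mL=1719/3172 → turn +1·90°
n=3: pose=(9,-8,W); sL=90/293, sR=18/61; mL=-2529/17873, mR=10764/17873; mL+mR=135/293 → advance +1; mR−mL=13293/17873 → turn +1·90°
n=4: pose=(8,-8,S); sL=45/221, sR=45/113; mL=-14805/49946, mR=15030/24973; mL+mR=135/442 → advance +1; mR−mL=44865/49946 → turn +1·90°

0 45/221 45/113 -14805/49946 15030/24973 8 -8 S
1 90/409 90/409 -45/409 180/409 8 -9 E
2 9/26 45/244 -9/793 1683/3172 9 -9 N
3 90/293 18/61 -2529/17873 10764/17873 9 -8 W
4 45/221 45/113 -14805/49946 15030/24973 8 -8 S
final 8 -9 E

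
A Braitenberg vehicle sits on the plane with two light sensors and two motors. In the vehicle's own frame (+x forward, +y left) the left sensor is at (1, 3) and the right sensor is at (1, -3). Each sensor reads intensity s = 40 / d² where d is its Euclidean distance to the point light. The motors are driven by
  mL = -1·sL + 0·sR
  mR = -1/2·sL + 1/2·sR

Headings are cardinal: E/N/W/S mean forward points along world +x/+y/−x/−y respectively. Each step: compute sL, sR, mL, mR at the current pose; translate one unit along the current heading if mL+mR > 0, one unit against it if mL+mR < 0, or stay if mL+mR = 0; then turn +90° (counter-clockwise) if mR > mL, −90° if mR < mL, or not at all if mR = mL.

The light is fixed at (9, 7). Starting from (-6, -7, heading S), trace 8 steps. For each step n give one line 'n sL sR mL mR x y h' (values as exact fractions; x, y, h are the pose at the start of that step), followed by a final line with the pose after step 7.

n=0: pose=(-6,-7,S); sL=40/369, sR=40/549; mL=-40/369, mR=-400/22509; mL+mR=-2840/22509 → advance -1; mR−mL=680/7503 → turn +1·90°
n=1: pose=(-6,-6,E); sL=5/37, sR=10/113; mL=-5/37, mR=-195/8362; mL+mR=-1325/8362 → advance -1; mR−mL=935/8362 → turn +1·90°
n=2: pose=(-7,-6,N); sL=8/101, sR=40/313; mL=-8/101, mR=768/31613; mL+mR=-1736/31613 → advance -1; mR−mL=3272/31613 → turn +1·90°
n=3: pose=(-7,-7,W); sL=20/289, sR=4/41; mL=-20/289, mR=168/11849; mL+mR=-652/11849 → advance -1; mR−mL=988/11849 → turn +1·90°
n=4: pose=(-6,-7,S); sL=40/369, sR=40/549; mL=-40/369, mR=-400/22509; mL+mR=-2840/22509 → advance -1; mR−mL=680/7503 → turn +1·90°
n=5: pose=(-6,-6,E); sL=5/37, sR=10/113; mL=-5/37, mR=-195/8362; mL+mR=-1325/8362 → advance -1; mR−mL=935/8362 → turn +1·90°
n=6: pose=(-7,-6,N); sL=8/101, sR=40/313; mL=-8/101, mR=768/31613; mL+mR=-1736/31613 → advance -1; mR−mL=3272/31613 → turn +1·90°
n=7: pose=(-7,-7,W); sL=20/289, sR=4/41; mL=-20/289, mR=168/11849; mL+mR=-652/11849 → advance -1; mR−mL=988/11849 → turn +1·90°

0 40/369 40/549 -40/369 -400/22509 -6 -7 S
1 5/37 10/113 -5/37 -195/8362 -6 -6 E
2 8/101 40/313 -8/101 768/31613 -7 -6 N
3 20/289 4/41 -20/289 168/11849 -7 -7 W
4 40/369 40/549 -40/369 -400/22509 -6 -7 S
5 5/37 10/113 -5/37 -195/8362 -6 -6 E
6 8/101 40/313 -8/101 768/31613 -7 -6 N
7 20/289 4/41 -20/289 168/11849 -7 -7 W
final -6 -7 S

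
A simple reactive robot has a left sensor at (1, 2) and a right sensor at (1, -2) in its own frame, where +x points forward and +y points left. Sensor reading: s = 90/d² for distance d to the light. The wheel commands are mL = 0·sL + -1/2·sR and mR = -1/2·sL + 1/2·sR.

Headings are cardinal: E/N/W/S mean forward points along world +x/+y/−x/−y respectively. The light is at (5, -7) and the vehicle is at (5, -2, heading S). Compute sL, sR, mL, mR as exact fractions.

left sensor world pos  = (7, -3); dL² = 20
right sensor world pos = (3, -3); dR² = 20
sL = 90/20 = 9/2
sR = 90/20 = 9/2
mL = 0·sL + -1/2·sR = -9/4
mR = -1/2·sL + 1/2·sR = 0

9/2 9/2 -9/4 0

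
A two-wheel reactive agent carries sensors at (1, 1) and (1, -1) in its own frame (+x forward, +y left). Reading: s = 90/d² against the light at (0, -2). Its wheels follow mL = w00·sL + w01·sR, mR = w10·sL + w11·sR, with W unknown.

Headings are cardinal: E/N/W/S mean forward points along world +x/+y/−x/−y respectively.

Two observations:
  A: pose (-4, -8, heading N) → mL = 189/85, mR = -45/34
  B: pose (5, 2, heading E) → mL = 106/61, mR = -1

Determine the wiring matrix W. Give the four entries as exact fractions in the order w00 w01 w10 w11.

1/2 1/2 0 -1/2

obs A: pose=(-4,-8,N) → sL=9/5, sR=45/17, mL=189/85, mR=-45/34
obs B: pose=(5,2,E) → sL=90/61, sR=2, mL=106/61, mR=-1
sensor matrix S = [[9/5, 45/17], [90/61, 2]]; det S = -1584/5185
solve [mL_A; mL_B] = S·[w00; w01] and [mR_A; mR_B] = S·[w10; w11]:
  w00 = 1/2, w01 = 1/2, w10 = 0, w11 = -1/2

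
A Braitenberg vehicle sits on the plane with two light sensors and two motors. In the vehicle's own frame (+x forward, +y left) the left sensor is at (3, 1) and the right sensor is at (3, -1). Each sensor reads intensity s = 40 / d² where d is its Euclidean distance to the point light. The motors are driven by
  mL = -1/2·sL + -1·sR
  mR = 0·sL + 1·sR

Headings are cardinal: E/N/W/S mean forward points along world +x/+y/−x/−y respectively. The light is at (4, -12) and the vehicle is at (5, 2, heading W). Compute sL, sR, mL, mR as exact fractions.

40/173 40/229 -11500/39617 40/229

left sensor world pos  = (2, 1); dL² = 173
right sensor world pos = (2, 3); dR² = 229
sL = 40/173 = 40/173
sR = 40/229 = 40/229
mL = -1/2·sL + -1·sR = -11500/39617
mR = 0·sL + 1·sR = 40/229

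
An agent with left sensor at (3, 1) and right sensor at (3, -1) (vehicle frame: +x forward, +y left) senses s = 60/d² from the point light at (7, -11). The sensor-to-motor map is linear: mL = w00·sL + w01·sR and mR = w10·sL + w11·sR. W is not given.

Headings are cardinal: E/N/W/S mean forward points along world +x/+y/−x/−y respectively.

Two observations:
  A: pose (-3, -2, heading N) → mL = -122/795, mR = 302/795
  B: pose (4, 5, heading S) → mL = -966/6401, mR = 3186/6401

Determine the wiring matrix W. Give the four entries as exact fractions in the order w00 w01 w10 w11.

1/2 -1 1/2 1

obs A: pose=(-3,-2,N) → sL=12/53, sR=4/15, mL=-122/795, mR=302/795
obs B: pose=(4,5,S) → sL=60/173, sR=12/37, mL=-966/6401, mR=3186/6401
sensor matrix S = [[12/53, 4/15], [60/173, 12/37]]; det S = -6464/339253
solve [mL_A; mL_B] = S·[w00; w01] and [mR_A; mR_B] = S·[w10; w11]:
  w00 = 1/2, w01 = -1, w10 = 1/2, w11 = 1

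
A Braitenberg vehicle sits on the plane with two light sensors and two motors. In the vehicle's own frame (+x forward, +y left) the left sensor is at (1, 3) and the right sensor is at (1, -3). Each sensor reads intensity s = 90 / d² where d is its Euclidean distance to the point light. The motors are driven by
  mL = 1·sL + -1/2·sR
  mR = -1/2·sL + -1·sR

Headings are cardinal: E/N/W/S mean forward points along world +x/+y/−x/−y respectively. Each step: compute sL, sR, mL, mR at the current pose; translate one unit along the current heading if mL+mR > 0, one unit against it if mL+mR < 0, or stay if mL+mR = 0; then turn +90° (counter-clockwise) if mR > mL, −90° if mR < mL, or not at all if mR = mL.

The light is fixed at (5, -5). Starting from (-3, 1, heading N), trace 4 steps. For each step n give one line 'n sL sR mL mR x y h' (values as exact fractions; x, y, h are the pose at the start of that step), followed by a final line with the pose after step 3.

0 9/17 45/37 -99/1258 -1863/1258 -3 1 N
1 90/113 90/53 -315/5989 -12555/5989 -3 0 E
2 45/26 9/16 603/416 -297/208 -4 0 S
3 90/101 90/149 8865/15049 -15795/15049 -4 -1 W
final -3 -1 N

n=0: pose=(-3,1,N); sL=9/17, sR=45/37; mL=-99/1258, mR=-1863/1258; mL+mR=-981/629 → advance -1; mR−mL=-882/629 → turn -1·90°
n=1: pose=(-3,0,E); sL=90/113, sR=90/53; mL=-315/5989, mR=-12555/5989; mL+mR=-12870/5989 → advance -1; mR−mL=-12240/5989 → turn -1·90°
n=2: pose=(-4,0,S); sL=45/26, sR=9/16; mL=603/416, mR=-297/208; mL+mR=9/416 → advance +1; mR−mL=-1197/416 → turn -1·90°
n=3: pose=(-4,-1,W); sL=90/101, sR=90/149; mL=8865/15049, mR=-15795/15049; mL+mR=-6930/15049 → advance -1; mR−mL=-24660/15049 → turn -1·90°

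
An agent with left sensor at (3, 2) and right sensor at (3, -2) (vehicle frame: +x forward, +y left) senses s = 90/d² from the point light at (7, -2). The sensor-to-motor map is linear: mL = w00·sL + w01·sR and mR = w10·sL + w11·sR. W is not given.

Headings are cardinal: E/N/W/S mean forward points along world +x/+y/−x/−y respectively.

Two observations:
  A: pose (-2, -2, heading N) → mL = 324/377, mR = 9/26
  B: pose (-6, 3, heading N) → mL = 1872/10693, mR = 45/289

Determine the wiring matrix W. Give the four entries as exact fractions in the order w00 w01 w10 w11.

-1 1 1/2 0

obs A: pose=(-2,-2,N) → sL=9/13, sR=45/29, mL=324/377, mR=9/26
obs B: pose=(-6,3,N) → sL=90/289, sR=18/37, mL=1872/10693, mR=45/289
sensor matrix S = [[9/13, 45/29], [90/289, 18/37]]; det S = -590328/4031261
solve [mL_A; mL_B] = S·[w00; w01] and [mR_A; mR_B] = S·[w10; w11]:
  w00 = -1, w01 = 1, w10 = 1/2, w11 = 0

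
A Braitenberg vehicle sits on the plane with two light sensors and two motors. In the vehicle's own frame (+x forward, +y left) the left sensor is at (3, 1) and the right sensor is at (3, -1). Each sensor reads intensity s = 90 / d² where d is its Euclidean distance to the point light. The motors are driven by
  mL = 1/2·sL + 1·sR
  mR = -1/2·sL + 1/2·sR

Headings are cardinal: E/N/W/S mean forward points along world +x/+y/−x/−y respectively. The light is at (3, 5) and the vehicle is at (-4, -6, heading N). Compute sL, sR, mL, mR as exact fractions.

45/64 9/10 801/640 63/640

left sensor world pos  = (-5, -3); dL² = 128
right sensor world pos = (-3, -3); dR² = 100
sL = 90/128 = 45/64
sR = 90/100 = 9/10
mL = 1/2·sL + 1·sR = 801/640
mR = -1/2·sL + 1/2·sR = 63/640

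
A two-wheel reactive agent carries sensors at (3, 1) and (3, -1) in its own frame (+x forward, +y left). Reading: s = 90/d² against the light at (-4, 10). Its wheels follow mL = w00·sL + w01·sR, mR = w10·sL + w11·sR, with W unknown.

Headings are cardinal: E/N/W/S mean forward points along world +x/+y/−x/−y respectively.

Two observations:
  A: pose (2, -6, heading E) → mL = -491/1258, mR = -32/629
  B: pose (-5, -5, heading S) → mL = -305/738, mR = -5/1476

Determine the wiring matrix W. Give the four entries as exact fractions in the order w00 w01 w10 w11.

-1/2 -1 -1 1

obs A: pose=(2,-6,E) → sL=5/17, sR=9/37, mL=-491/1258, mR=-32/629
obs B: pose=(-5,-5,S) → sL=5/18, sR=45/164, mL=-305/738, mR=-5/1476
sensor matrix S = [[5/17, 9/37], [5/18, 45/164]]; det S = 1355/103156
solve [mL_A; mL_B] = S·[w00; w01] and [mR_A; mR_B] = S·[w10; w11]:
  w00 = -1/2, w01 = -1, w10 = -1, w11 = 1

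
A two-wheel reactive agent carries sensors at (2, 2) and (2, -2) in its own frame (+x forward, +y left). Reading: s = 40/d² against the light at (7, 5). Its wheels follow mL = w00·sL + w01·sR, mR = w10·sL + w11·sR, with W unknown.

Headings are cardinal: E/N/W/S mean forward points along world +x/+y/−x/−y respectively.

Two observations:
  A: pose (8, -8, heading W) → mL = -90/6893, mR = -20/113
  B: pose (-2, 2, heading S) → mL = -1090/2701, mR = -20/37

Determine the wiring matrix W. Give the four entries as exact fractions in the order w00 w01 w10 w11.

-1 1/2 -1 0

obs A: pose=(8,-8,W) → sL=20/113, sR=20/61, mL=-90/6893, mR=-20/113
obs B: pose=(-2,2,S) → sL=20/37, sR=20/73, mL=-1090/2701, mR=-20/37
sensor matrix S = [[20/113, 20/61], [20/37, 20/73]]; det S = -2396800/18617993
solve [mL_A; mL_B] = S·[w00; w01] and [mR_A; mR_B] = S·[w10; w11]:
  w00 = -1, w01 = 1/2, w10 = -1, w11 = 0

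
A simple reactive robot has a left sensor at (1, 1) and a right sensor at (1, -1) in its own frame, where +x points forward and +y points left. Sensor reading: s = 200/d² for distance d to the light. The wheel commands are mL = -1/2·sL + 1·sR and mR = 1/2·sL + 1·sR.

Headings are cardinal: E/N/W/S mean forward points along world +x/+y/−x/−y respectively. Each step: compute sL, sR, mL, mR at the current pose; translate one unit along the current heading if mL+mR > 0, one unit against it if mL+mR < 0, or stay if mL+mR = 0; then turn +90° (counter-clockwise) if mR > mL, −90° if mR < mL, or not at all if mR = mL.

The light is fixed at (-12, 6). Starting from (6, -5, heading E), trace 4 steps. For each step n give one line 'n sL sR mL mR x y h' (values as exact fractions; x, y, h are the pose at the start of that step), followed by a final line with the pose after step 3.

0 200/461 40/101 8340/46561 28540/46561 6 -5 E
1 25/53 2/5 87/530 337/530 7 -5 N
2 40/89 40/81 1940/7209 5180/7209 7 -4 W
3 100/241 20/41 2770/9881 6870/9881 6 -4 S
final 6 -5 E

n=0: pose=(6,-5,E); sL=200/461, sR=40/101; mL=8340/46561, mR=28540/46561; mL+mR=80/101 → advance +1; mR−mL=200/461 → turn +1·90°
n=1: pose=(7,-5,N); sL=25/53, sR=2/5; mL=87/530, mR=337/530; mL+mR=4/5 → advance +1; mR−mL=25/53 → turn +1·90°
n=2: pose=(7,-4,W); sL=40/89, sR=40/81; mL=1940/7209, mR=5180/7209; mL+mR=80/81 → advance +1; mR−mL=40/89 → turn +1·90°
n=3: pose=(6,-4,S); sL=100/241, sR=20/41; mL=2770/9881, mR=6870/9881; mL+mR=40/41 → advance +1; mR−mL=100/241 → turn +1·90°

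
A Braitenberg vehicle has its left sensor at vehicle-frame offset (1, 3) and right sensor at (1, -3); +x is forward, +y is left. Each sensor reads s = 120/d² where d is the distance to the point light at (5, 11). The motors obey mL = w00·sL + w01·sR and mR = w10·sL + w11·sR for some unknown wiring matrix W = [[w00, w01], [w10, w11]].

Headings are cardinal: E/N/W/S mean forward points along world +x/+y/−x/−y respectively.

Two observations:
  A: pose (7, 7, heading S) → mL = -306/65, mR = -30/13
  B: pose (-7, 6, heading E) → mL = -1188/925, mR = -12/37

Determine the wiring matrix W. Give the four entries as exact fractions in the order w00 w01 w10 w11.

obs A: pose=(7,7,S) → sL=12/5, sR=60/13, mL=-306/65, mR=-30/13
obs B: pose=(-7,6,E) → sL=24/25, sR=24/37, mL=-1188/925, mR=-12/37
sensor matrix S = [[12/5, 60/13], [24/25, 24/37]]; det S = -6912/2405
solve [mL_A; mL_B] = S·[w00; w01] and [mR_A; mR_B] = S·[w10; w11]:
  w00 = -1, w01 = -1/2, w10 = 0, w11 = -1/2

-1 -1/2 0 -1/2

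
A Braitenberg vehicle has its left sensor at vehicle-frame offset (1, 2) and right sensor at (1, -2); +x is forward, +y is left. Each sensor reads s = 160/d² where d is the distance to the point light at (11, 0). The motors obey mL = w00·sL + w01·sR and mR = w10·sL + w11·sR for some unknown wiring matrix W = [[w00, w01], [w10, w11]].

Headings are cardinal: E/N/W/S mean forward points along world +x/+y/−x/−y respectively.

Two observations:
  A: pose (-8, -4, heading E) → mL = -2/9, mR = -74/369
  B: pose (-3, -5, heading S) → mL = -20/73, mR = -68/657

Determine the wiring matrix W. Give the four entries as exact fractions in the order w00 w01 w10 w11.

obs A: pose=(-8,-4,E) → sL=20/41, sR=4/9, mL=-2/9, mR=-74/369
obs B: pose=(-3,-5,S) → sL=8/9, sR=40/73, mL=-20/73, mR=-68/657
sensor matrix S = [[20/41, 4/9], [8/9, 40/73]]; det S = -30976/242433
solve [mL_A; mL_B] = S·[w00; w01] and [mR_A; mR_B] = S·[w10; w11]:
  w00 = 0, w01 = -1/2, w10 = 1/2, w11 = -1

0 -1/2 1/2 -1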